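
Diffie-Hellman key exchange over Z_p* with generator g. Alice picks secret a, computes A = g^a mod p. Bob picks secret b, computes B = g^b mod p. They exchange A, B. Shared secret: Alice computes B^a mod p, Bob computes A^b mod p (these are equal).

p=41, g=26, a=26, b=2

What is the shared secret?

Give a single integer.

Answer: 25

Derivation:
A = 26^26 mod 41  (bits of 26 = 11010)
  bit 0 = 1: r = r^2 * 26 mod 41 = 1^2 * 26 = 1*26 = 26
  bit 1 = 1: r = r^2 * 26 mod 41 = 26^2 * 26 = 20*26 = 28
  bit 2 = 0: r = r^2 mod 41 = 28^2 = 5
  bit 3 = 1: r = r^2 * 26 mod 41 = 5^2 * 26 = 25*26 = 35
  bit 4 = 0: r = r^2 mod 41 = 35^2 = 36
  -> A = 36
B = 26^2 mod 41  (bits of 2 = 10)
  bit 0 = 1: r = r^2 * 26 mod 41 = 1^2 * 26 = 1*26 = 26
  bit 1 = 0: r = r^2 mod 41 = 26^2 = 20
  -> B = 20
s = B^a = 20^26 mod 41  (bits of 26 = 11010)
  bit 0 = 1: r = r^2 * 20 mod 41 = 1^2 * 20 = 1*20 = 20
  bit 1 = 1: r = r^2 * 20 mod 41 = 20^2 * 20 = 31*20 = 5
  bit 2 = 0: r = r^2 mod 41 = 5^2 = 25
  bit 3 = 1: r = r^2 * 20 mod 41 = 25^2 * 20 = 10*20 = 36
  bit 4 = 0: r = r^2 mod 41 = 36^2 = 25
  -> s = B^a = 25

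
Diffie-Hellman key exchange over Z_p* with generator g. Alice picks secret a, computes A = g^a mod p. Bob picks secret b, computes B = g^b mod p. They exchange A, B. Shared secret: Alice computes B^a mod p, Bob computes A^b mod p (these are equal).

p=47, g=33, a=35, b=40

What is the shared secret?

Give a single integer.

Answer: 34

Derivation:
A = 33^35 mod 47  (bits of 35 = 100011)
  bit 0 = 1: r = r^2 * 33 mod 47 = 1^2 * 33 = 1*33 = 33
  bit 1 = 0: r = r^2 mod 47 = 33^2 = 8
  bit 2 = 0: r = r^2 mod 47 = 8^2 = 17
  bit 3 = 0: r = r^2 mod 47 = 17^2 = 7
  bit 4 = 1: r = r^2 * 33 mod 47 = 7^2 * 33 = 2*33 = 19
  bit 5 = 1: r = r^2 * 33 mod 47 = 19^2 * 33 = 32*33 = 22
  -> A = 22
B = 33^40 mod 47  (bits of 40 = 101000)
  bit 0 = 1: r = r^2 * 33 mod 47 = 1^2 * 33 = 1*33 = 33
  bit 1 = 0: r = r^2 mod 47 = 33^2 = 8
  bit 2 = 1: r = r^2 * 33 mod 47 = 8^2 * 33 = 17*33 = 44
  bit 3 = 0: r = r^2 mod 47 = 44^2 = 9
  bit 4 = 0: r = r^2 mod 47 = 9^2 = 34
  bit 5 = 0: r = r^2 mod 47 = 34^2 = 28
  -> B = 28
s = B^a = 28^35 mod 47  (bits of 35 = 100011)
  bit 0 = 1: r = r^2 * 28 mod 47 = 1^2 * 28 = 1*28 = 28
  bit 1 = 0: r = r^2 mod 47 = 28^2 = 32
  bit 2 = 0: r = r^2 mod 47 = 32^2 = 37
  bit 3 = 0: r = r^2 mod 47 = 37^2 = 6
  bit 4 = 1: r = r^2 * 28 mod 47 = 6^2 * 28 = 36*28 = 21
  bit 5 = 1: r = r^2 * 28 mod 47 = 21^2 * 28 = 18*28 = 34
  -> s = B^a = 34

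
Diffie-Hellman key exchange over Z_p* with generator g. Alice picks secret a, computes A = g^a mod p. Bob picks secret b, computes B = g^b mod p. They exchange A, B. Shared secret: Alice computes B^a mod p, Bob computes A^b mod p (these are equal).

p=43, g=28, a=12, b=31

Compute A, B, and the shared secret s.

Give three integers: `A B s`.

Answer: 35 18 4

Derivation:
A = 28^12 mod 43  (bits of 12 = 1100)
  bit 0 = 1: r = r^2 * 28 mod 43 = 1^2 * 28 = 1*28 = 28
  bit 1 = 1: r = r^2 * 28 mod 43 = 28^2 * 28 = 10*28 = 22
  bit 2 = 0: r = r^2 mod 43 = 22^2 = 11
  bit 3 = 0: r = r^2 mod 43 = 11^2 = 35
  -> A = 35
B = 28^31 mod 43  (bits of 31 = 11111)
  bit 0 = 1: r = r^2 * 28 mod 43 = 1^2 * 28 = 1*28 = 28
  bit 1 = 1: r = r^2 * 28 mod 43 = 28^2 * 28 = 10*28 = 22
  bit 2 = 1: r = r^2 * 28 mod 43 = 22^2 * 28 = 11*28 = 7
  bit 3 = 1: r = r^2 * 28 mod 43 = 7^2 * 28 = 6*28 = 39
  bit 4 = 1: r = r^2 * 28 mod 43 = 39^2 * 28 = 16*28 = 18
  -> B = 18
s = B^a = 18^12 mod 43  (bits of 12 = 1100)
  bit 0 = 1: r = r^2 * 18 mod 43 = 1^2 * 18 = 1*18 = 18
  bit 1 = 1: r = r^2 * 18 mod 43 = 18^2 * 18 = 23*18 = 27
  bit 2 = 0: r = r^2 mod 43 = 27^2 = 41
  bit 3 = 0: r = r^2 mod 43 = 41^2 = 4
  -> s = B^a = 4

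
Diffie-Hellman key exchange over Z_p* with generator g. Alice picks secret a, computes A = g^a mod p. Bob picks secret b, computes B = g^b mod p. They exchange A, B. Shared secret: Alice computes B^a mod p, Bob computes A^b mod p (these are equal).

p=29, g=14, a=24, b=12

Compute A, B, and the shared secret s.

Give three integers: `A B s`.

Answer: 16 25 23

Derivation:
A = 14^24 mod 29  (bits of 24 = 11000)
  bit 0 = 1: r = r^2 * 14 mod 29 = 1^2 * 14 = 1*14 = 14
  bit 1 = 1: r = r^2 * 14 mod 29 = 14^2 * 14 = 22*14 = 18
  bit 2 = 0: r = r^2 mod 29 = 18^2 = 5
  bit 3 = 0: r = r^2 mod 29 = 5^2 = 25
  bit 4 = 0: r = r^2 mod 29 = 25^2 = 16
  -> A = 16
B = 14^12 mod 29  (bits of 12 = 1100)
  bit 0 = 1: r = r^2 * 14 mod 29 = 1^2 * 14 = 1*14 = 14
  bit 1 = 1: r = r^2 * 14 mod 29 = 14^2 * 14 = 22*14 = 18
  bit 2 = 0: r = r^2 mod 29 = 18^2 = 5
  bit 3 = 0: r = r^2 mod 29 = 5^2 = 25
  -> B = 25
s = B^a = 25^24 mod 29  (bits of 24 = 11000)
  bit 0 = 1: r = r^2 * 25 mod 29 = 1^2 * 25 = 1*25 = 25
  bit 1 = 1: r = r^2 * 25 mod 29 = 25^2 * 25 = 16*25 = 23
  bit 2 = 0: r = r^2 mod 29 = 23^2 = 7
  bit 3 = 0: r = r^2 mod 29 = 7^2 = 20
  bit 4 = 0: r = r^2 mod 29 = 20^2 = 23
  -> s = B^a = 23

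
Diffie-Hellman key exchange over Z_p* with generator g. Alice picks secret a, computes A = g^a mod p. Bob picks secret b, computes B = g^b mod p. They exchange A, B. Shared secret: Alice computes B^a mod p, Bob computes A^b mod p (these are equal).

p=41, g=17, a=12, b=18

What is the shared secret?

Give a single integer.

Answer: 10

Derivation:
A = 17^12 mod 41  (bits of 12 = 1100)
  bit 0 = 1: r = r^2 * 17 mod 41 = 1^2 * 17 = 1*17 = 17
  bit 1 = 1: r = r^2 * 17 mod 41 = 17^2 * 17 = 2*17 = 34
  bit 2 = 0: r = r^2 mod 41 = 34^2 = 8
  bit 3 = 0: r = r^2 mod 41 = 8^2 = 23
  -> A = 23
B = 17^18 mod 41  (bits of 18 = 10010)
  bit 0 = 1: r = r^2 * 17 mod 41 = 1^2 * 17 = 1*17 = 17
  bit 1 = 0: r = r^2 mod 41 = 17^2 = 2
  bit 2 = 0: r = r^2 mod 41 = 2^2 = 4
  bit 3 = 1: r = r^2 * 17 mod 41 = 4^2 * 17 = 16*17 = 26
  bit 4 = 0: r = r^2 mod 41 = 26^2 = 20
  -> B = 20
s = B^a = 20^12 mod 41  (bits of 12 = 1100)
  bit 0 = 1: r = r^2 * 20 mod 41 = 1^2 * 20 = 1*20 = 20
  bit 1 = 1: r = r^2 * 20 mod 41 = 20^2 * 20 = 31*20 = 5
  bit 2 = 0: r = r^2 mod 41 = 5^2 = 25
  bit 3 = 0: r = r^2 mod 41 = 25^2 = 10
  -> s = B^a = 10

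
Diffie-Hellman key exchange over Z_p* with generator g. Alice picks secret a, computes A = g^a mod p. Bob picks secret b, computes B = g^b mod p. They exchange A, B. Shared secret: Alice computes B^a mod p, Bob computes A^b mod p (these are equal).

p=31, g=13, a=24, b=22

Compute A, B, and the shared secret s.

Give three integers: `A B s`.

Answer: 2 9 4

Derivation:
A = 13^24 mod 31  (bits of 24 = 11000)
  bit 0 = 1: r = r^2 * 13 mod 31 = 1^2 * 13 = 1*13 = 13
  bit 1 = 1: r = r^2 * 13 mod 31 = 13^2 * 13 = 14*13 = 27
  bit 2 = 0: r = r^2 mod 31 = 27^2 = 16
  bit 3 = 0: r = r^2 mod 31 = 16^2 = 8
  bit 4 = 0: r = r^2 mod 31 = 8^2 = 2
  -> A = 2
B = 13^22 mod 31  (bits of 22 = 10110)
  bit 0 = 1: r = r^2 * 13 mod 31 = 1^2 * 13 = 1*13 = 13
  bit 1 = 0: r = r^2 mod 31 = 13^2 = 14
  bit 2 = 1: r = r^2 * 13 mod 31 = 14^2 * 13 = 10*13 = 6
  bit 3 = 1: r = r^2 * 13 mod 31 = 6^2 * 13 = 5*13 = 3
  bit 4 = 0: r = r^2 mod 31 = 3^2 = 9
  -> B = 9
s = B^a = 9^24 mod 31  (bits of 24 = 11000)
  bit 0 = 1: r = r^2 * 9 mod 31 = 1^2 * 9 = 1*9 = 9
  bit 1 = 1: r = r^2 * 9 mod 31 = 9^2 * 9 = 19*9 = 16
  bit 2 = 0: r = r^2 mod 31 = 16^2 = 8
  bit 3 = 0: r = r^2 mod 31 = 8^2 = 2
  bit 4 = 0: r = r^2 mod 31 = 2^2 = 4
  -> s = B^a = 4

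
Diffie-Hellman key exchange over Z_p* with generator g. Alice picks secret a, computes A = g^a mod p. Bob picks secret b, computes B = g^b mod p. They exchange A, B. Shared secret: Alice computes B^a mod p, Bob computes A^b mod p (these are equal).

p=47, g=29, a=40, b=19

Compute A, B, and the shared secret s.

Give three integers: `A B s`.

A = 29^40 mod 47  (bits of 40 = 101000)
  bit 0 = 1: r = r^2 * 29 mod 47 = 1^2 * 29 = 1*29 = 29
  bit 1 = 0: r = r^2 mod 47 = 29^2 = 42
  bit 2 = 1: r = r^2 * 29 mod 47 = 42^2 * 29 = 25*29 = 20
  bit 3 = 0: r = r^2 mod 47 = 20^2 = 24
  bit 4 = 0: r = r^2 mod 47 = 24^2 = 12
  bit 5 = 0: r = r^2 mod 47 = 12^2 = 3
  -> A = 3
B = 29^19 mod 47  (bits of 19 = 10011)
  bit 0 = 1: r = r^2 * 29 mod 47 = 1^2 * 29 = 1*29 = 29
  bit 1 = 0: r = r^2 mod 47 = 29^2 = 42
  bit 2 = 0: r = r^2 mod 47 = 42^2 = 25
  bit 3 = 1: r = r^2 * 29 mod 47 = 25^2 * 29 = 14*29 = 30
  bit 4 = 1: r = r^2 * 29 mod 47 = 30^2 * 29 = 7*29 = 15
  -> B = 15
s = B^a = 15^40 mod 47  (bits of 40 = 101000)
  bit 0 = 1: r = r^2 * 15 mod 47 = 1^2 * 15 = 1*15 = 15
  bit 1 = 0: r = r^2 mod 47 = 15^2 = 37
  bit 2 = 1: r = r^2 * 15 mod 47 = 37^2 * 15 = 6*15 = 43
  bit 3 = 0: r = r^2 mod 47 = 43^2 = 16
  bit 4 = 0: r = r^2 mod 47 = 16^2 = 21
  bit 5 = 0: r = r^2 mod 47 = 21^2 = 18
  -> s = B^a = 18

Answer: 3 15 18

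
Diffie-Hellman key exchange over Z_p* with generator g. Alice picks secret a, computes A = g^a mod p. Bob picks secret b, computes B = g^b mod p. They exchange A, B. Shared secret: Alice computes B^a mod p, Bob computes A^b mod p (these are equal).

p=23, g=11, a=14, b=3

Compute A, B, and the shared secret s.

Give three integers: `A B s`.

Answer: 3 20 4

Derivation:
A = 11^14 mod 23  (bits of 14 = 1110)
  bit 0 = 1: r = r^2 * 11 mod 23 = 1^2 * 11 = 1*11 = 11
  bit 1 = 1: r = r^2 * 11 mod 23 = 11^2 * 11 = 6*11 = 20
  bit 2 = 1: r = r^2 * 11 mod 23 = 20^2 * 11 = 9*11 = 7
  bit 3 = 0: r = r^2 mod 23 = 7^2 = 3
  -> A = 3
B = 11^3 mod 23  (bits of 3 = 11)
  bit 0 = 1: r = r^2 * 11 mod 23 = 1^2 * 11 = 1*11 = 11
  bit 1 = 1: r = r^2 * 11 mod 23 = 11^2 * 11 = 6*11 = 20
  -> B = 20
s = B^a = 20^14 mod 23  (bits of 14 = 1110)
  bit 0 = 1: r = r^2 * 20 mod 23 = 1^2 * 20 = 1*20 = 20
  bit 1 = 1: r = r^2 * 20 mod 23 = 20^2 * 20 = 9*20 = 19
  bit 2 = 1: r = r^2 * 20 mod 23 = 19^2 * 20 = 16*20 = 21
  bit 3 = 0: r = r^2 mod 23 = 21^2 = 4
  -> s = B^a = 4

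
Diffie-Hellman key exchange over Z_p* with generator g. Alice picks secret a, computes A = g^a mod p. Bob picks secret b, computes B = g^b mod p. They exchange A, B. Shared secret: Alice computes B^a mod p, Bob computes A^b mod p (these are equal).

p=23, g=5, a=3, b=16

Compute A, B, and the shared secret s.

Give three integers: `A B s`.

A = 5^3 mod 23  (bits of 3 = 11)
  bit 0 = 1: r = r^2 * 5 mod 23 = 1^2 * 5 = 1*5 = 5
  bit 1 = 1: r = r^2 * 5 mod 23 = 5^2 * 5 = 2*5 = 10
  -> A = 10
B = 5^16 mod 23  (bits of 16 = 10000)
  bit 0 = 1: r = r^2 * 5 mod 23 = 1^2 * 5 = 1*5 = 5
  bit 1 = 0: r = r^2 mod 23 = 5^2 = 2
  bit 2 = 0: r = r^2 mod 23 = 2^2 = 4
  bit 3 = 0: r = r^2 mod 23 = 4^2 = 16
  bit 4 = 0: r = r^2 mod 23 = 16^2 = 3
  -> B = 3
s = B^a = 3^3 mod 23  (bits of 3 = 11)
  bit 0 = 1: r = r^2 * 3 mod 23 = 1^2 * 3 = 1*3 = 3
  bit 1 = 1: r = r^2 * 3 mod 23 = 3^2 * 3 = 9*3 = 4
  -> s = B^a = 4

Answer: 10 3 4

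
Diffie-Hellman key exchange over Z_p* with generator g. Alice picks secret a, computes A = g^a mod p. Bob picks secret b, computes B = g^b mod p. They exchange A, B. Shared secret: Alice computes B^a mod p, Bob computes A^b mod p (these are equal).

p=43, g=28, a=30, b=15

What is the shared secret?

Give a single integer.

A = 28^30 mod 43  (bits of 30 = 11110)
  bit 0 = 1: r = r^2 * 28 mod 43 = 1^2 * 28 = 1*28 = 28
  bit 1 = 1: r = r^2 * 28 mod 43 = 28^2 * 28 = 10*28 = 22
  bit 2 = 1: r = r^2 * 28 mod 43 = 22^2 * 28 = 11*28 = 7
  bit 3 = 1: r = r^2 * 28 mod 43 = 7^2 * 28 = 6*28 = 39
  bit 4 = 0: r = r^2 mod 43 = 39^2 = 16
  -> A = 16
B = 28^15 mod 43  (bits of 15 = 1111)
  bit 0 = 1: r = r^2 * 28 mod 43 = 1^2 * 28 = 1*28 = 28
  bit 1 = 1: r = r^2 * 28 mod 43 = 28^2 * 28 = 10*28 = 22
  bit 2 = 1: r = r^2 * 28 mod 43 = 22^2 * 28 = 11*28 = 7
  bit 3 = 1: r = r^2 * 28 mod 43 = 7^2 * 28 = 6*28 = 39
  -> B = 39
s = B^a = 39^30 mod 43  (bits of 30 = 11110)
  bit 0 = 1: r = r^2 * 39 mod 43 = 1^2 * 39 = 1*39 = 39
  bit 1 = 1: r = r^2 * 39 mod 43 = 39^2 * 39 = 16*39 = 22
  bit 2 = 1: r = r^2 * 39 mod 43 = 22^2 * 39 = 11*39 = 42
  bit 3 = 1: r = r^2 * 39 mod 43 = 42^2 * 39 = 1*39 = 39
  bit 4 = 0: r = r^2 mod 43 = 39^2 = 16
  -> s = B^a = 16

Answer: 16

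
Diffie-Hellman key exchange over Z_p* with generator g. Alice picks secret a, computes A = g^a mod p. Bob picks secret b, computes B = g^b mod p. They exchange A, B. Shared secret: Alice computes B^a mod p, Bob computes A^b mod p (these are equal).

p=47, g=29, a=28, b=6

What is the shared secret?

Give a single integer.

A = 29^28 mod 47  (bits of 28 = 11100)
  bit 0 = 1: r = r^2 * 29 mod 47 = 1^2 * 29 = 1*29 = 29
  bit 1 = 1: r = r^2 * 29 mod 47 = 29^2 * 29 = 42*29 = 43
  bit 2 = 1: r = r^2 * 29 mod 47 = 43^2 * 29 = 16*29 = 41
  bit 3 = 0: r = r^2 mod 47 = 41^2 = 36
  bit 4 = 0: r = r^2 mod 47 = 36^2 = 27
  -> A = 27
B = 29^6 mod 47  (bits of 6 = 110)
  bit 0 = 1: r = r^2 * 29 mod 47 = 1^2 * 29 = 1*29 = 29
  bit 1 = 1: r = r^2 * 29 mod 47 = 29^2 * 29 = 42*29 = 43
  bit 2 = 0: r = r^2 mod 47 = 43^2 = 16
  -> B = 16
s = B^a = 16^28 mod 47  (bits of 28 = 11100)
  bit 0 = 1: r = r^2 * 16 mod 47 = 1^2 * 16 = 1*16 = 16
  bit 1 = 1: r = r^2 * 16 mod 47 = 16^2 * 16 = 21*16 = 7
  bit 2 = 1: r = r^2 * 16 mod 47 = 7^2 * 16 = 2*16 = 32
  bit 3 = 0: r = r^2 mod 47 = 32^2 = 37
  bit 4 = 0: r = r^2 mod 47 = 37^2 = 6
  -> s = B^a = 6

Answer: 6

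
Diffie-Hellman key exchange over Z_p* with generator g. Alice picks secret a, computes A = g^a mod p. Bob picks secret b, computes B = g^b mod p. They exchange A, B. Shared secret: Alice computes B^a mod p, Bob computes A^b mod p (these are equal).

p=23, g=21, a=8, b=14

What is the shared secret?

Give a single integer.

A = 21^8 mod 23  (bits of 8 = 1000)
  bit 0 = 1: r = r^2 * 21 mod 23 = 1^2 * 21 = 1*21 = 21
  bit 1 = 0: r = r^2 mod 23 = 21^2 = 4
  bit 2 = 0: r = r^2 mod 23 = 4^2 = 16
  bit 3 = 0: r = r^2 mod 23 = 16^2 = 3
  -> A = 3
B = 21^14 mod 23  (bits of 14 = 1110)
  bit 0 = 1: r = r^2 * 21 mod 23 = 1^2 * 21 = 1*21 = 21
  bit 1 = 1: r = r^2 * 21 mod 23 = 21^2 * 21 = 4*21 = 15
  bit 2 = 1: r = r^2 * 21 mod 23 = 15^2 * 21 = 18*21 = 10
  bit 3 = 0: r = r^2 mod 23 = 10^2 = 8
  -> B = 8
s = B^a = 8^8 mod 23  (bits of 8 = 1000)
  bit 0 = 1: r = r^2 * 8 mod 23 = 1^2 * 8 = 1*8 = 8
  bit 1 = 0: r = r^2 mod 23 = 8^2 = 18
  bit 2 = 0: r = r^2 mod 23 = 18^2 = 2
  bit 3 = 0: r = r^2 mod 23 = 2^2 = 4
  -> s = B^a = 4

Answer: 4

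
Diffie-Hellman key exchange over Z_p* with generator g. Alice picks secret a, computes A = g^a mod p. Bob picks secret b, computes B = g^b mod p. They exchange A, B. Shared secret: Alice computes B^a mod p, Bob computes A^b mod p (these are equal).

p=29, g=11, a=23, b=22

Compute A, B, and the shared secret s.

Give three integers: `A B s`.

A = 11^23 mod 29  (bits of 23 = 10111)
  bit 0 = 1: r = r^2 * 11 mod 29 = 1^2 * 11 = 1*11 = 11
  bit 1 = 0: r = r^2 mod 29 = 11^2 = 5
  bit 2 = 1: r = r^2 * 11 mod 29 = 5^2 * 11 = 25*11 = 14
  bit 3 = 1: r = r^2 * 11 mod 29 = 14^2 * 11 = 22*11 = 10
  bit 4 = 1: r = r^2 * 11 mod 29 = 10^2 * 11 = 13*11 = 27
  -> A = 27
B = 11^22 mod 29  (bits of 22 = 10110)
  bit 0 = 1: r = r^2 * 11 mod 29 = 1^2 * 11 = 1*11 = 11
  bit 1 = 0: r = r^2 mod 29 = 11^2 = 5
  bit 2 = 1: r = r^2 * 11 mod 29 = 5^2 * 11 = 25*11 = 14
  bit 3 = 1: r = r^2 * 11 mod 29 = 14^2 * 11 = 22*11 = 10
  bit 4 = 0: r = r^2 mod 29 = 10^2 = 13
  -> B = 13
s = B^a = 13^23 mod 29  (bits of 23 = 10111)
  bit 0 = 1: r = r^2 * 13 mod 29 = 1^2 * 13 = 1*13 = 13
  bit 1 = 0: r = r^2 mod 29 = 13^2 = 24
  bit 2 = 1: r = r^2 * 13 mod 29 = 24^2 * 13 = 25*13 = 6
  bit 3 = 1: r = r^2 * 13 mod 29 = 6^2 * 13 = 7*13 = 4
  bit 4 = 1: r = r^2 * 13 mod 29 = 4^2 * 13 = 16*13 = 5
  -> s = B^a = 5

Answer: 27 13 5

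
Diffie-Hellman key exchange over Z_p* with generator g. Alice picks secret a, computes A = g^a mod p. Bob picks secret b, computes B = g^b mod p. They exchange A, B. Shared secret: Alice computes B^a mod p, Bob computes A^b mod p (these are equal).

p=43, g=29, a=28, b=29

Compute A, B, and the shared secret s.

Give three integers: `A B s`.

A = 29^28 mod 43  (bits of 28 = 11100)
  bit 0 = 1: r = r^2 * 29 mod 43 = 1^2 * 29 = 1*29 = 29
  bit 1 = 1: r = r^2 * 29 mod 43 = 29^2 * 29 = 24*29 = 8
  bit 2 = 1: r = r^2 * 29 mod 43 = 8^2 * 29 = 21*29 = 7
  bit 3 = 0: r = r^2 mod 43 = 7^2 = 6
  bit 4 = 0: r = r^2 mod 43 = 6^2 = 36
  -> A = 36
B = 29^29 mod 43  (bits of 29 = 11101)
  bit 0 = 1: r = r^2 * 29 mod 43 = 1^2 * 29 = 1*29 = 29
  bit 1 = 1: r = r^2 * 29 mod 43 = 29^2 * 29 = 24*29 = 8
  bit 2 = 1: r = r^2 * 29 mod 43 = 8^2 * 29 = 21*29 = 7
  bit 3 = 0: r = r^2 mod 43 = 7^2 = 6
  bit 4 = 1: r = r^2 * 29 mod 43 = 6^2 * 29 = 36*29 = 12
  -> B = 12
s = B^a = 12^28 mod 43  (bits of 28 = 11100)
  bit 0 = 1: r = r^2 * 12 mod 43 = 1^2 * 12 = 1*12 = 12
  bit 1 = 1: r = r^2 * 12 mod 43 = 12^2 * 12 = 15*12 = 8
  bit 2 = 1: r = r^2 * 12 mod 43 = 8^2 * 12 = 21*12 = 37
  bit 3 = 0: r = r^2 mod 43 = 37^2 = 36
  bit 4 = 0: r = r^2 mod 43 = 36^2 = 6
  -> s = B^a = 6

Answer: 36 12 6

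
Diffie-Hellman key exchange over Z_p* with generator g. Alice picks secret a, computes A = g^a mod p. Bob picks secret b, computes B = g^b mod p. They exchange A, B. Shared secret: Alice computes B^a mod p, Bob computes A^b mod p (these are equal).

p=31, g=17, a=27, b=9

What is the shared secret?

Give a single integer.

A = 17^27 mod 31  (bits of 27 = 11011)
  bit 0 = 1: r = r^2 * 17 mod 31 = 1^2 * 17 = 1*17 = 17
  bit 1 = 1: r = r^2 * 17 mod 31 = 17^2 * 17 = 10*17 = 15
  bit 2 = 0: r = r^2 mod 31 = 15^2 = 8
  bit 3 = 1: r = r^2 * 17 mod 31 = 8^2 * 17 = 2*17 = 3
  bit 4 = 1: r = r^2 * 17 mod 31 = 3^2 * 17 = 9*17 = 29
  -> A = 29
B = 17^9 mod 31  (bits of 9 = 1001)
  bit 0 = 1: r = r^2 * 17 mod 31 = 1^2 * 17 = 1*17 = 17
  bit 1 = 0: r = r^2 mod 31 = 17^2 = 10
  bit 2 = 0: r = r^2 mod 31 = 10^2 = 7
  bit 3 = 1: r = r^2 * 17 mod 31 = 7^2 * 17 = 18*17 = 27
  -> B = 27
s = B^a = 27^27 mod 31  (bits of 27 = 11011)
  bit 0 = 1: r = r^2 * 27 mod 31 = 1^2 * 27 = 1*27 = 27
  bit 1 = 1: r = r^2 * 27 mod 31 = 27^2 * 27 = 16*27 = 29
  bit 2 = 0: r = r^2 mod 31 = 29^2 = 4
  bit 3 = 1: r = r^2 * 27 mod 31 = 4^2 * 27 = 16*27 = 29
  bit 4 = 1: r = r^2 * 27 mod 31 = 29^2 * 27 = 4*27 = 15
  -> s = B^a = 15

Answer: 15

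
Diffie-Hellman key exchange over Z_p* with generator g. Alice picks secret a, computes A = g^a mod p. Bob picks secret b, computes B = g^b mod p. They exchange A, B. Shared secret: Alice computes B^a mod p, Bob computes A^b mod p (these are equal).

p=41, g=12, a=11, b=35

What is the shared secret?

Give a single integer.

A = 12^11 mod 41  (bits of 11 = 1011)
  bit 0 = 1: r = r^2 * 12 mod 41 = 1^2 * 12 = 1*12 = 12
  bit 1 = 0: r = r^2 mod 41 = 12^2 = 21
  bit 2 = 1: r = r^2 * 12 mod 41 = 21^2 * 12 = 31*12 = 3
  bit 3 = 1: r = r^2 * 12 mod 41 = 3^2 * 12 = 9*12 = 26
  -> A = 26
B = 12^35 mod 41  (bits of 35 = 100011)
  bit 0 = 1: r = r^2 * 12 mod 41 = 1^2 * 12 = 1*12 = 12
  bit 1 = 0: r = r^2 mod 41 = 12^2 = 21
  bit 2 = 0: r = r^2 mod 41 = 21^2 = 31
  bit 3 = 0: r = r^2 mod 41 = 31^2 = 18
  bit 4 = 1: r = r^2 * 12 mod 41 = 18^2 * 12 = 37*12 = 34
  bit 5 = 1: r = r^2 * 12 mod 41 = 34^2 * 12 = 8*12 = 14
  -> B = 14
s = B^a = 14^11 mod 41  (bits of 11 = 1011)
  bit 0 = 1: r = r^2 * 14 mod 41 = 1^2 * 14 = 1*14 = 14
  bit 1 = 0: r = r^2 mod 41 = 14^2 = 32
  bit 2 = 1: r = r^2 * 14 mod 41 = 32^2 * 14 = 40*14 = 27
  bit 3 = 1: r = r^2 * 14 mod 41 = 27^2 * 14 = 32*14 = 38
  -> s = B^a = 38

Answer: 38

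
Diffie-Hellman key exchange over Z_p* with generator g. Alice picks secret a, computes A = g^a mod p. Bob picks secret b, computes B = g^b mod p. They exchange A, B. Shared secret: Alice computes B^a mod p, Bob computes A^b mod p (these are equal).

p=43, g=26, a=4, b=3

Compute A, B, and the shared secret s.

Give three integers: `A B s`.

A = 26^4 mod 43  (bits of 4 = 100)
  bit 0 = 1: r = r^2 * 26 mod 43 = 1^2 * 26 = 1*26 = 26
  bit 1 = 0: r = r^2 mod 43 = 26^2 = 31
  bit 2 = 0: r = r^2 mod 43 = 31^2 = 15
  -> A = 15
B = 26^3 mod 43  (bits of 3 = 11)
  bit 0 = 1: r = r^2 * 26 mod 43 = 1^2 * 26 = 1*26 = 26
  bit 1 = 1: r = r^2 * 26 mod 43 = 26^2 * 26 = 31*26 = 32
  -> B = 32
s = B^a = 32^4 mod 43  (bits of 4 = 100)
  bit 0 = 1: r = r^2 * 32 mod 43 = 1^2 * 32 = 1*32 = 32
  bit 1 = 0: r = r^2 mod 43 = 32^2 = 35
  bit 2 = 0: r = r^2 mod 43 = 35^2 = 21
  -> s = B^a = 21

Answer: 15 32 21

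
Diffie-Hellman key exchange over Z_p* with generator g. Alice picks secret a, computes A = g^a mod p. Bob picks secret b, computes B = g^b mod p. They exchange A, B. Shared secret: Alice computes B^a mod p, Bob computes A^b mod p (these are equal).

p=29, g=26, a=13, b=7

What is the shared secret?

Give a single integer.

A = 26^13 mod 29  (bits of 13 = 1101)
  bit 0 = 1: r = r^2 * 26 mod 29 = 1^2 * 26 = 1*26 = 26
  bit 1 = 1: r = r^2 * 26 mod 29 = 26^2 * 26 = 9*26 = 2
  bit 2 = 0: r = r^2 mod 29 = 2^2 = 4
  bit 3 = 1: r = r^2 * 26 mod 29 = 4^2 * 26 = 16*26 = 10
  -> A = 10
B = 26^7 mod 29  (bits of 7 = 111)
  bit 0 = 1: r = r^2 * 26 mod 29 = 1^2 * 26 = 1*26 = 26
  bit 1 = 1: r = r^2 * 26 mod 29 = 26^2 * 26 = 9*26 = 2
  bit 2 = 1: r = r^2 * 26 mod 29 = 2^2 * 26 = 4*26 = 17
  -> B = 17
s = B^a = 17^13 mod 29  (bits of 13 = 1101)
  bit 0 = 1: r = r^2 * 17 mod 29 = 1^2 * 17 = 1*17 = 17
  bit 1 = 1: r = r^2 * 17 mod 29 = 17^2 * 17 = 28*17 = 12
  bit 2 = 0: r = r^2 mod 29 = 12^2 = 28
  bit 3 = 1: r = r^2 * 17 mod 29 = 28^2 * 17 = 1*17 = 17
  -> s = B^a = 17

Answer: 17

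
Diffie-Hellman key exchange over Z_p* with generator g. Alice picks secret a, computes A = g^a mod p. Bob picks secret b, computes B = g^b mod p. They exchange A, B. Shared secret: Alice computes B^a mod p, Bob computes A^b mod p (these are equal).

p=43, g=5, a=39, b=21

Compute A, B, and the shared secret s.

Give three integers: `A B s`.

A = 5^39 mod 43  (bits of 39 = 100111)
  bit 0 = 1: r = r^2 * 5 mod 43 = 1^2 * 5 = 1*5 = 5
  bit 1 = 0: r = r^2 mod 43 = 5^2 = 25
  bit 2 = 0: r = r^2 mod 43 = 25^2 = 23
  bit 3 = 1: r = r^2 * 5 mod 43 = 23^2 * 5 = 13*5 = 22
  bit 4 = 1: r = r^2 * 5 mod 43 = 22^2 * 5 = 11*5 = 12
  bit 5 = 1: r = r^2 * 5 mod 43 = 12^2 * 5 = 15*5 = 32
  -> A = 32
B = 5^21 mod 43  (bits of 21 = 10101)
  bit 0 = 1: r = r^2 * 5 mod 43 = 1^2 * 5 = 1*5 = 5
  bit 1 = 0: r = r^2 mod 43 = 5^2 = 25
  bit 2 = 1: r = r^2 * 5 mod 43 = 25^2 * 5 = 23*5 = 29
  bit 3 = 0: r = r^2 mod 43 = 29^2 = 24
  bit 4 = 1: r = r^2 * 5 mod 43 = 24^2 * 5 = 17*5 = 42
  -> B = 42
s = B^a = 42^39 mod 43  (bits of 39 = 100111)
  bit 0 = 1: r = r^2 * 42 mod 43 = 1^2 * 42 = 1*42 = 42
  bit 1 = 0: r = r^2 mod 43 = 42^2 = 1
  bit 2 = 0: r = r^2 mod 43 = 1^2 = 1
  bit 3 = 1: r = r^2 * 42 mod 43 = 1^2 * 42 = 1*42 = 42
  bit 4 = 1: r = r^2 * 42 mod 43 = 42^2 * 42 = 1*42 = 42
  bit 5 = 1: r = r^2 * 42 mod 43 = 42^2 * 42 = 1*42 = 42
  -> s = B^a = 42

Answer: 32 42 42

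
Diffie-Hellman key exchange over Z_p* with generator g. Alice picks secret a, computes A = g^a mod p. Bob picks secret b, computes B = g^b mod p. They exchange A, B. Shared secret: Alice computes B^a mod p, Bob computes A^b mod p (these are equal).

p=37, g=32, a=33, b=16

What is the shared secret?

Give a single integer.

A = 32^33 mod 37  (bits of 33 = 100001)
  bit 0 = 1: r = r^2 * 32 mod 37 = 1^2 * 32 = 1*32 = 32
  bit 1 = 0: r = r^2 mod 37 = 32^2 = 25
  bit 2 = 0: r = r^2 mod 37 = 25^2 = 33
  bit 3 = 0: r = r^2 mod 37 = 33^2 = 16
  bit 4 = 0: r = r^2 mod 37 = 16^2 = 34
  bit 5 = 1: r = r^2 * 32 mod 37 = 34^2 * 32 = 9*32 = 29
  -> A = 29
B = 32^16 mod 37  (bits of 16 = 10000)
  bit 0 = 1: r = r^2 * 32 mod 37 = 1^2 * 32 = 1*32 = 32
  bit 1 = 0: r = r^2 mod 37 = 32^2 = 25
  bit 2 = 0: r = r^2 mod 37 = 25^2 = 33
  bit 3 = 0: r = r^2 mod 37 = 33^2 = 16
  bit 4 = 0: r = r^2 mod 37 = 16^2 = 34
  -> B = 34
s = B^a = 34^33 mod 37  (bits of 33 = 100001)
  bit 0 = 1: r = r^2 * 34 mod 37 = 1^2 * 34 = 1*34 = 34
  bit 1 = 0: r = r^2 mod 37 = 34^2 = 9
  bit 2 = 0: r = r^2 mod 37 = 9^2 = 7
  bit 3 = 0: r = r^2 mod 37 = 7^2 = 12
  bit 4 = 0: r = r^2 mod 37 = 12^2 = 33
  bit 5 = 1: r = r^2 * 34 mod 37 = 33^2 * 34 = 16*34 = 26
  -> s = B^a = 26

Answer: 26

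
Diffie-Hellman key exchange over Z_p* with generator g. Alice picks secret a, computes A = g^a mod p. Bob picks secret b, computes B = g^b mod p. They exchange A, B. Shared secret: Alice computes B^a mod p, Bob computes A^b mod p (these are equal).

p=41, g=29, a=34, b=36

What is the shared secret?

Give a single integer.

A = 29^34 mod 41  (bits of 34 = 100010)
  bit 0 = 1: r = r^2 * 29 mod 41 = 1^2 * 29 = 1*29 = 29
  bit 1 = 0: r = r^2 mod 41 = 29^2 = 21
  bit 2 = 0: r = r^2 mod 41 = 21^2 = 31
  bit 3 = 0: r = r^2 mod 41 = 31^2 = 18
  bit 4 = 1: r = r^2 * 29 mod 41 = 18^2 * 29 = 37*29 = 7
  bit 5 = 0: r = r^2 mod 41 = 7^2 = 8
  -> A = 8
B = 29^36 mod 41  (bits of 36 = 100100)
  bit 0 = 1: r = r^2 * 29 mod 41 = 1^2 * 29 = 1*29 = 29
  bit 1 = 0: r = r^2 mod 41 = 29^2 = 21
  bit 2 = 0: r = r^2 mod 41 = 21^2 = 31
  bit 3 = 1: r = r^2 * 29 mod 41 = 31^2 * 29 = 18*29 = 30
  bit 4 = 0: r = r^2 mod 41 = 30^2 = 39
  bit 5 = 0: r = r^2 mod 41 = 39^2 = 4
  -> B = 4
s = B^a = 4^34 mod 41  (bits of 34 = 100010)
  bit 0 = 1: r = r^2 * 4 mod 41 = 1^2 * 4 = 1*4 = 4
  bit 1 = 0: r = r^2 mod 41 = 4^2 = 16
  bit 2 = 0: r = r^2 mod 41 = 16^2 = 10
  bit 3 = 0: r = r^2 mod 41 = 10^2 = 18
  bit 4 = 1: r = r^2 * 4 mod 41 = 18^2 * 4 = 37*4 = 25
  bit 5 = 0: r = r^2 mod 41 = 25^2 = 10
  -> s = B^a = 10

Answer: 10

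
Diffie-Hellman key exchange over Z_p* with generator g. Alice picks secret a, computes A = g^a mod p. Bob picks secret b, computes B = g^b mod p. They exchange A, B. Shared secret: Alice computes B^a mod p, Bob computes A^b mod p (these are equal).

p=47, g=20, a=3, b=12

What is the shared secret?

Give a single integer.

Answer: 32

Derivation:
A = 20^3 mod 47  (bits of 3 = 11)
  bit 0 = 1: r = r^2 * 20 mod 47 = 1^2 * 20 = 1*20 = 20
  bit 1 = 1: r = r^2 * 20 mod 47 = 20^2 * 20 = 24*20 = 10
  -> A = 10
B = 20^12 mod 47  (bits of 12 = 1100)
  bit 0 = 1: r = r^2 * 20 mod 47 = 1^2 * 20 = 1*20 = 20
  bit 1 = 1: r = r^2 * 20 mod 47 = 20^2 * 20 = 24*20 = 10
  bit 2 = 0: r = r^2 mod 47 = 10^2 = 6
  bit 3 = 0: r = r^2 mod 47 = 6^2 = 36
  -> B = 36
s = B^a = 36^3 mod 47  (bits of 3 = 11)
  bit 0 = 1: r = r^2 * 36 mod 47 = 1^2 * 36 = 1*36 = 36
  bit 1 = 1: r = r^2 * 36 mod 47 = 36^2 * 36 = 27*36 = 32
  -> s = B^a = 32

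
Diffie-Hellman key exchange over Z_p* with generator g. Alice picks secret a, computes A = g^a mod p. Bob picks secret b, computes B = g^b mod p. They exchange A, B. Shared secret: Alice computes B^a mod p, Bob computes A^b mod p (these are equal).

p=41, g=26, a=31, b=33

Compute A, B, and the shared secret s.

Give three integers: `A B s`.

A = 26^31 mod 41  (bits of 31 = 11111)
  bit 0 = 1: r = r^2 * 26 mod 41 = 1^2 * 26 = 1*26 = 26
  bit 1 = 1: r = r^2 * 26 mod 41 = 26^2 * 26 = 20*26 = 28
  bit 2 = 1: r = r^2 * 26 mod 41 = 28^2 * 26 = 5*26 = 7
  bit 3 = 1: r = r^2 * 26 mod 41 = 7^2 * 26 = 8*26 = 3
  bit 4 = 1: r = r^2 * 26 mod 41 = 3^2 * 26 = 9*26 = 29
  -> A = 29
B = 26^33 mod 41  (bits of 33 = 100001)
  bit 0 = 1: r = r^2 * 26 mod 41 = 1^2 * 26 = 1*26 = 26
  bit 1 = 0: r = r^2 mod 41 = 26^2 = 20
  bit 2 = 0: r = r^2 mod 41 = 20^2 = 31
  bit 3 = 0: r = r^2 mod 41 = 31^2 = 18
  bit 4 = 0: r = r^2 mod 41 = 18^2 = 37
  bit 5 = 1: r = r^2 * 26 mod 41 = 37^2 * 26 = 16*26 = 6
  -> B = 6
s = B^a = 6^31 mod 41  (bits of 31 = 11111)
  bit 0 = 1: r = r^2 * 6 mod 41 = 1^2 * 6 = 1*6 = 6
  bit 1 = 1: r = r^2 * 6 mod 41 = 6^2 * 6 = 36*6 = 11
  bit 2 = 1: r = r^2 * 6 mod 41 = 11^2 * 6 = 39*6 = 29
  bit 3 = 1: r = r^2 * 6 mod 41 = 29^2 * 6 = 21*6 = 3
  bit 4 = 1: r = r^2 * 6 mod 41 = 3^2 * 6 = 9*6 = 13
  -> s = B^a = 13

Answer: 29 6 13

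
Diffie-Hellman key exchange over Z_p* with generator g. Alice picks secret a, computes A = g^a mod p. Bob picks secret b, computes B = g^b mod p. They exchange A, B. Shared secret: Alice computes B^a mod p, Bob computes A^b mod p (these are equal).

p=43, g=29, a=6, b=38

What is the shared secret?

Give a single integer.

A = 29^6 mod 43  (bits of 6 = 110)
  bit 0 = 1: r = r^2 * 29 mod 43 = 1^2 * 29 = 1*29 = 29
  bit 1 = 1: r = r^2 * 29 mod 43 = 29^2 * 29 = 24*29 = 8
  bit 2 = 0: r = r^2 mod 43 = 8^2 = 21
  -> A = 21
B = 29^38 mod 43  (bits of 38 = 100110)
  bit 0 = 1: r = r^2 * 29 mod 43 = 1^2 * 29 = 1*29 = 29
  bit 1 = 0: r = r^2 mod 43 = 29^2 = 24
  bit 2 = 0: r = r^2 mod 43 = 24^2 = 17
  bit 3 = 1: r = r^2 * 29 mod 43 = 17^2 * 29 = 31*29 = 39
  bit 4 = 1: r = r^2 * 29 mod 43 = 39^2 * 29 = 16*29 = 34
  bit 5 = 0: r = r^2 mod 43 = 34^2 = 38
  -> B = 38
s = B^a = 38^6 mod 43  (bits of 6 = 110)
  bit 0 = 1: r = r^2 * 38 mod 43 = 1^2 * 38 = 1*38 = 38
  bit 1 = 1: r = r^2 * 38 mod 43 = 38^2 * 38 = 25*38 = 4
  bit 2 = 0: r = r^2 mod 43 = 4^2 = 16
  -> s = B^a = 16

Answer: 16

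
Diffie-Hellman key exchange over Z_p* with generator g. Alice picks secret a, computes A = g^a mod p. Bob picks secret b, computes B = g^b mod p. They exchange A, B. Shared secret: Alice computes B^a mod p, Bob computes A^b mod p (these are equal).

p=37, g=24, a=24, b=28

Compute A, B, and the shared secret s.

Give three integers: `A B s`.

Answer: 26 33 26

Derivation:
A = 24^24 mod 37  (bits of 24 = 11000)
  bit 0 = 1: r = r^2 * 24 mod 37 = 1^2 * 24 = 1*24 = 24
  bit 1 = 1: r = r^2 * 24 mod 37 = 24^2 * 24 = 21*24 = 23
  bit 2 = 0: r = r^2 mod 37 = 23^2 = 11
  bit 3 = 0: r = r^2 mod 37 = 11^2 = 10
  bit 4 = 0: r = r^2 mod 37 = 10^2 = 26
  -> A = 26
B = 24^28 mod 37  (bits of 28 = 11100)
  bit 0 = 1: r = r^2 * 24 mod 37 = 1^2 * 24 = 1*24 = 24
  bit 1 = 1: r = r^2 * 24 mod 37 = 24^2 * 24 = 21*24 = 23
  bit 2 = 1: r = r^2 * 24 mod 37 = 23^2 * 24 = 11*24 = 5
  bit 3 = 0: r = r^2 mod 37 = 5^2 = 25
  bit 4 = 0: r = r^2 mod 37 = 25^2 = 33
  -> B = 33
s = B^a = 33^24 mod 37  (bits of 24 = 11000)
  bit 0 = 1: r = r^2 * 33 mod 37 = 1^2 * 33 = 1*33 = 33
  bit 1 = 1: r = r^2 * 33 mod 37 = 33^2 * 33 = 16*33 = 10
  bit 2 = 0: r = r^2 mod 37 = 10^2 = 26
  bit 3 = 0: r = r^2 mod 37 = 26^2 = 10
  bit 4 = 0: r = r^2 mod 37 = 10^2 = 26
  -> s = B^a = 26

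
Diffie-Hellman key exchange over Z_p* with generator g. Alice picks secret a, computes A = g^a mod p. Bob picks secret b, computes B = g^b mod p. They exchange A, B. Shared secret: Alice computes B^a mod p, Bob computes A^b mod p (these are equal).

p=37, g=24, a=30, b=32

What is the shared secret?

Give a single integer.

A = 24^30 mod 37  (bits of 30 = 11110)
  bit 0 = 1: r = r^2 * 24 mod 37 = 1^2 * 24 = 1*24 = 24
  bit 1 = 1: r = r^2 * 24 mod 37 = 24^2 * 24 = 21*24 = 23
  bit 2 = 1: r = r^2 * 24 mod 37 = 23^2 * 24 = 11*24 = 5
  bit 3 = 1: r = r^2 * 24 mod 37 = 5^2 * 24 = 25*24 = 8
  bit 4 = 0: r = r^2 mod 37 = 8^2 = 27
  -> A = 27
B = 24^32 mod 37  (bits of 32 = 100000)
  bit 0 = 1: r = r^2 * 24 mod 37 = 1^2 * 24 = 1*24 = 24
  bit 1 = 0: r = r^2 mod 37 = 24^2 = 21
  bit 2 = 0: r = r^2 mod 37 = 21^2 = 34
  bit 3 = 0: r = r^2 mod 37 = 34^2 = 9
  bit 4 = 0: r = r^2 mod 37 = 9^2 = 7
  bit 5 = 0: r = r^2 mod 37 = 7^2 = 12
  -> B = 12
s = B^a = 12^30 mod 37  (bits of 30 = 11110)
  bit 0 = 1: r = r^2 * 12 mod 37 = 1^2 * 12 = 1*12 = 12
  bit 1 = 1: r = r^2 * 12 mod 37 = 12^2 * 12 = 33*12 = 26
  bit 2 = 1: r = r^2 * 12 mod 37 = 26^2 * 12 = 10*12 = 9
  bit 3 = 1: r = r^2 * 12 mod 37 = 9^2 * 12 = 7*12 = 10
  bit 4 = 0: r = r^2 mod 37 = 10^2 = 26
  -> s = B^a = 26

Answer: 26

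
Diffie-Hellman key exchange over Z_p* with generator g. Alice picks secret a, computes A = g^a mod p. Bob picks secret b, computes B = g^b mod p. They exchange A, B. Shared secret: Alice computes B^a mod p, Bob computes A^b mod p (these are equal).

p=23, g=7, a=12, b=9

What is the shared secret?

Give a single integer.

A = 7^12 mod 23  (bits of 12 = 1100)
  bit 0 = 1: r = r^2 * 7 mod 23 = 1^2 * 7 = 1*7 = 7
  bit 1 = 1: r = r^2 * 7 mod 23 = 7^2 * 7 = 3*7 = 21
  bit 2 = 0: r = r^2 mod 23 = 21^2 = 4
  bit 3 = 0: r = r^2 mod 23 = 4^2 = 16
  -> A = 16
B = 7^9 mod 23  (bits of 9 = 1001)
  bit 0 = 1: r = r^2 * 7 mod 23 = 1^2 * 7 = 1*7 = 7
  bit 1 = 0: r = r^2 mod 23 = 7^2 = 3
  bit 2 = 0: r = r^2 mod 23 = 3^2 = 9
  bit 3 = 1: r = r^2 * 7 mod 23 = 9^2 * 7 = 12*7 = 15
  -> B = 15
s = B^a = 15^12 mod 23  (bits of 12 = 1100)
  bit 0 = 1: r = r^2 * 15 mod 23 = 1^2 * 15 = 1*15 = 15
  bit 1 = 1: r = r^2 * 15 mod 23 = 15^2 * 15 = 18*15 = 17
  bit 2 = 0: r = r^2 mod 23 = 17^2 = 13
  bit 3 = 0: r = r^2 mod 23 = 13^2 = 8
  -> s = B^a = 8

Answer: 8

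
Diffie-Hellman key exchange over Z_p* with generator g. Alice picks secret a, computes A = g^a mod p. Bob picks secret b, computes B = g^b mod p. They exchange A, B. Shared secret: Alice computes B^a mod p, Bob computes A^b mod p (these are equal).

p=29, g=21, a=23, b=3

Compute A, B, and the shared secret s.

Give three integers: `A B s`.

Answer: 15 10 11

Derivation:
A = 21^23 mod 29  (bits of 23 = 10111)
  bit 0 = 1: r = r^2 * 21 mod 29 = 1^2 * 21 = 1*21 = 21
  bit 1 = 0: r = r^2 mod 29 = 21^2 = 6
  bit 2 = 1: r = r^2 * 21 mod 29 = 6^2 * 21 = 7*21 = 2
  bit 3 = 1: r = r^2 * 21 mod 29 = 2^2 * 21 = 4*21 = 26
  bit 4 = 1: r = r^2 * 21 mod 29 = 26^2 * 21 = 9*21 = 15
  -> A = 15
B = 21^3 mod 29  (bits of 3 = 11)
  bit 0 = 1: r = r^2 * 21 mod 29 = 1^2 * 21 = 1*21 = 21
  bit 1 = 1: r = r^2 * 21 mod 29 = 21^2 * 21 = 6*21 = 10
  -> B = 10
s = B^a = 10^23 mod 29  (bits of 23 = 10111)
  bit 0 = 1: r = r^2 * 10 mod 29 = 1^2 * 10 = 1*10 = 10
  bit 1 = 0: r = r^2 mod 29 = 10^2 = 13
  bit 2 = 1: r = r^2 * 10 mod 29 = 13^2 * 10 = 24*10 = 8
  bit 3 = 1: r = r^2 * 10 mod 29 = 8^2 * 10 = 6*10 = 2
  bit 4 = 1: r = r^2 * 10 mod 29 = 2^2 * 10 = 4*10 = 11
  -> s = B^a = 11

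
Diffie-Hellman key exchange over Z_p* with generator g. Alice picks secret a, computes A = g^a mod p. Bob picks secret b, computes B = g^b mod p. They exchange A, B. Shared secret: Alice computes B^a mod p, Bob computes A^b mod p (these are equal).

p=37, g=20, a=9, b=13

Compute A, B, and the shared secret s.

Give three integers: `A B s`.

A = 20^9 mod 37  (bits of 9 = 1001)
  bit 0 = 1: r = r^2 * 20 mod 37 = 1^2 * 20 = 1*20 = 20
  bit 1 = 0: r = r^2 mod 37 = 20^2 = 30
  bit 2 = 0: r = r^2 mod 37 = 30^2 = 12
  bit 3 = 1: r = r^2 * 20 mod 37 = 12^2 * 20 = 33*20 = 31
  -> A = 31
B = 20^13 mod 37  (bits of 13 = 1101)
  bit 0 = 1: r = r^2 * 20 mod 37 = 1^2 * 20 = 1*20 = 20
  bit 1 = 1: r = r^2 * 20 mod 37 = 20^2 * 20 = 30*20 = 8
  bit 2 = 0: r = r^2 mod 37 = 8^2 = 27
  bit 3 = 1: r = r^2 * 20 mod 37 = 27^2 * 20 = 26*20 = 2
  -> B = 2
s = B^a = 2^9 mod 37  (bits of 9 = 1001)
  bit 0 = 1: r = r^2 * 2 mod 37 = 1^2 * 2 = 1*2 = 2
  bit 1 = 0: r = r^2 mod 37 = 2^2 = 4
  bit 2 = 0: r = r^2 mod 37 = 4^2 = 16
  bit 3 = 1: r = r^2 * 2 mod 37 = 16^2 * 2 = 34*2 = 31
  -> s = B^a = 31

Answer: 31 2 31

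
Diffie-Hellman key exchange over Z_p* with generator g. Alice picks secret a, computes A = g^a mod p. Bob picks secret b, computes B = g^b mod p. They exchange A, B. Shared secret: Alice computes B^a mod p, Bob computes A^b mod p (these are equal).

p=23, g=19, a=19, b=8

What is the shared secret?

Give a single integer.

Answer: 13

Derivation:
A = 19^19 mod 23  (bits of 19 = 10011)
  bit 0 = 1: r = r^2 * 19 mod 23 = 1^2 * 19 = 1*19 = 19
  bit 1 = 0: r = r^2 mod 23 = 19^2 = 16
  bit 2 = 0: r = r^2 mod 23 = 16^2 = 3
  bit 3 = 1: r = r^2 * 19 mod 23 = 3^2 * 19 = 9*19 = 10
  bit 4 = 1: r = r^2 * 19 mod 23 = 10^2 * 19 = 8*19 = 14
  -> A = 14
B = 19^8 mod 23  (bits of 8 = 1000)
  bit 0 = 1: r = r^2 * 19 mod 23 = 1^2 * 19 = 1*19 = 19
  bit 1 = 0: r = r^2 mod 23 = 19^2 = 16
  bit 2 = 0: r = r^2 mod 23 = 16^2 = 3
  bit 3 = 0: r = r^2 mod 23 = 3^2 = 9
  -> B = 9
s = B^a = 9^19 mod 23  (bits of 19 = 10011)
  bit 0 = 1: r = r^2 * 9 mod 23 = 1^2 * 9 = 1*9 = 9
  bit 1 = 0: r = r^2 mod 23 = 9^2 = 12
  bit 2 = 0: r = r^2 mod 23 = 12^2 = 6
  bit 3 = 1: r = r^2 * 9 mod 23 = 6^2 * 9 = 13*9 = 2
  bit 4 = 1: r = r^2 * 9 mod 23 = 2^2 * 9 = 4*9 = 13
  -> s = B^a = 13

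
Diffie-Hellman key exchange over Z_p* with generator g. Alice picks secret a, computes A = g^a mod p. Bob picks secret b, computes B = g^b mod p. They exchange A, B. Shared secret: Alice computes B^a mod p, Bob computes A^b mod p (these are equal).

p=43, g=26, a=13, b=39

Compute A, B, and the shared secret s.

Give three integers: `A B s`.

A = 26^13 mod 43  (bits of 13 = 1101)
  bit 0 = 1: r = r^2 * 26 mod 43 = 1^2 * 26 = 1*26 = 26
  bit 1 = 1: r = r^2 * 26 mod 43 = 26^2 * 26 = 31*26 = 32
  bit 2 = 0: r = r^2 mod 43 = 32^2 = 35
  bit 3 = 1: r = r^2 * 26 mod 43 = 35^2 * 26 = 21*26 = 30
  -> A = 30
B = 26^39 mod 43  (bits of 39 = 100111)
  bit 0 = 1: r = r^2 * 26 mod 43 = 1^2 * 26 = 1*26 = 26
  bit 1 = 0: r = r^2 mod 43 = 26^2 = 31
  bit 2 = 0: r = r^2 mod 43 = 31^2 = 15
  bit 3 = 1: r = r^2 * 26 mod 43 = 15^2 * 26 = 10*26 = 2
  bit 4 = 1: r = r^2 * 26 mod 43 = 2^2 * 26 = 4*26 = 18
  bit 5 = 1: r = r^2 * 26 mod 43 = 18^2 * 26 = 23*26 = 39
  -> B = 39
s = B^a = 39^13 mod 43  (bits of 13 = 1101)
  bit 0 = 1: r = r^2 * 39 mod 43 = 1^2 * 39 = 1*39 = 39
  bit 1 = 1: r = r^2 * 39 mod 43 = 39^2 * 39 = 16*39 = 22
  bit 2 = 0: r = r^2 mod 43 = 22^2 = 11
  bit 3 = 1: r = r^2 * 39 mod 43 = 11^2 * 39 = 35*39 = 32
  -> s = B^a = 32

Answer: 30 39 32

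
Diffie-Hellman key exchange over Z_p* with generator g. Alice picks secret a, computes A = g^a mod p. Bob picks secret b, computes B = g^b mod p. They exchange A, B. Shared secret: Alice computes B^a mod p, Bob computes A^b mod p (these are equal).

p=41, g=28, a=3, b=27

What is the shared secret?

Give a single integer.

A = 28^3 mod 41  (bits of 3 = 11)
  bit 0 = 1: r = r^2 * 28 mod 41 = 1^2 * 28 = 1*28 = 28
  bit 1 = 1: r = r^2 * 28 mod 41 = 28^2 * 28 = 5*28 = 17
  -> A = 17
B = 28^27 mod 41  (bits of 27 = 11011)
  bit 0 = 1: r = r^2 * 28 mod 41 = 1^2 * 28 = 1*28 = 28
  bit 1 = 1: r = r^2 * 28 mod 41 = 28^2 * 28 = 5*28 = 17
  bit 2 = 0: r = r^2 mod 41 = 17^2 = 2
  bit 3 = 1: r = r^2 * 28 mod 41 = 2^2 * 28 = 4*28 = 30
  bit 4 = 1: r = r^2 * 28 mod 41 = 30^2 * 28 = 39*28 = 26
  -> B = 26
s = B^a = 26^3 mod 41  (bits of 3 = 11)
  bit 0 = 1: r = r^2 * 26 mod 41 = 1^2 * 26 = 1*26 = 26
  bit 1 = 1: r = r^2 * 26 mod 41 = 26^2 * 26 = 20*26 = 28
  -> s = B^a = 28

Answer: 28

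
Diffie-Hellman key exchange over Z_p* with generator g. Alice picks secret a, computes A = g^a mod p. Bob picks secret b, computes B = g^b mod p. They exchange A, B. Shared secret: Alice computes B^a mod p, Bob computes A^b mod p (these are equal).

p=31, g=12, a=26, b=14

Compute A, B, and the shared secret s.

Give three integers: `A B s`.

A = 12^26 mod 31  (bits of 26 = 11010)
  bit 0 = 1: r = r^2 * 12 mod 31 = 1^2 * 12 = 1*12 = 12
  bit 1 = 1: r = r^2 * 12 mod 31 = 12^2 * 12 = 20*12 = 23
  bit 2 = 0: r = r^2 mod 31 = 23^2 = 2
  bit 3 = 1: r = r^2 * 12 mod 31 = 2^2 * 12 = 4*12 = 17
  bit 4 = 0: r = r^2 mod 31 = 17^2 = 10
  -> A = 10
B = 12^14 mod 31  (bits of 14 = 1110)
  bit 0 = 1: r = r^2 * 12 mod 31 = 1^2 * 12 = 1*12 = 12
  bit 1 = 1: r = r^2 * 12 mod 31 = 12^2 * 12 = 20*12 = 23
  bit 2 = 1: r = r^2 * 12 mod 31 = 23^2 * 12 = 2*12 = 24
  bit 3 = 0: r = r^2 mod 31 = 24^2 = 18
  -> B = 18
s = B^a = 18^26 mod 31  (bits of 26 = 11010)
  bit 0 = 1: r = r^2 * 18 mod 31 = 1^2 * 18 = 1*18 = 18
  bit 1 = 1: r = r^2 * 18 mod 31 = 18^2 * 18 = 14*18 = 4
  bit 2 = 0: r = r^2 mod 31 = 4^2 = 16
  bit 3 = 1: r = r^2 * 18 mod 31 = 16^2 * 18 = 8*18 = 20
  bit 4 = 0: r = r^2 mod 31 = 20^2 = 28
  -> s = B^a = 28

Answer: 10 18 28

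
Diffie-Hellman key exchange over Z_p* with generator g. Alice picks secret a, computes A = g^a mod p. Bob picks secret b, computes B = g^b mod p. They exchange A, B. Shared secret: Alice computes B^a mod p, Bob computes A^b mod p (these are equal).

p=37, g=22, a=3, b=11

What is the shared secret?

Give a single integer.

A = 22^3 mod 37  (bits of 3 = 11)
  bit 0 = 1: r = r^2 * 22 mod 37 = 1^2 * 22 = 1*22 = 22
  bit 1 = 1: r = r^2 * 22 mod 37 = 22^2 * 22 = 3*22 = 29
  -> A = 29
B = 22^11 mod 37  (bits of 11 = 1011)
  bit 0 = 1: r = r^2 * 22 mod 37 = 1^2 * 22 = 1*22 = 22
  bit 1 = 0: r = r^2 mod 37 = 22^2 = 3
  bit 2 = 1: r = r^2 * 22 mod 37 = 3^2 * 22 = 9*22 = 13
  bit 3 = 1: r = r^2 * 22 mod 37 = 13^2 * 22 = 21*22 = 18
  -> B = 18
s = B^a = 18^3 mod 37  (bits of 3 = 11)
  bit 0 = 1: r = r^2 * 18 mod 37 = 1^2 * 18 = 1*18 = 18
  bit 1 = 1: r = r^2 * 18 mod 37 = 18^2 * 18 = 28*18 = 23
  -> s = B^a = 23

Answer: 23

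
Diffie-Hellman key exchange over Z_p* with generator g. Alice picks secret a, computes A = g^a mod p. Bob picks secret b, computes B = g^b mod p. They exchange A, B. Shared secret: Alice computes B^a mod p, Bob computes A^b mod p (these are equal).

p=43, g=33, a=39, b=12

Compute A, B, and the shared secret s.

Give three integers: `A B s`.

A = 33^39 mod 43  (bits of 39 = 100111)
  bit 0 = 1: r = r^2 * 33 mod 43 = 1^2 * 33 = 1*33 = 33
  bit 1 = 0: r = r^2 mod 43 = 33^2 = 14
  bit 2 = 0: r = r^2 mod 43 = 14^2 = 24
  bit 3 = 1: r = r^2 * 33 mod 43 = 24^2 * 33 = 17*33 = 2
  bit 4 = 1: r = r^2 * 33 mod 43 = 2^2 * 33 = 4*33 = 3
  bit 5 = 1: r = r^2 * 33 mod 43 = 3^2 * 33 = 9*33 = 39
  -> A = 39
B = 33^12 mod 43  (bits of 12 = 1100)
  bit 0 = 1: r = r^2 * 33 mod 43 = 1^2 * 33 = 1*33 = 33
  bit 1 = 1: r = r^2 * 33 mod 43 = 33^2 * 33 = 14*33 = 32
  bit 2 = 0: r = r^2 mod 43 = 32^2 = 35
  bit 3 = 0: r = r^2 mod 43 = 35^2 = 21
  -> B = 21
s = B^a = 21^39 mod 43  (bits of 39 = 100111)
  bit 0 = 1: r = r^2 * 21 mod 43 = 1^2 * 21 = 1*21 = 21
  bit 1 = 0: r = r^2 mod 43 = 21^2 = 11
  bit 2 = 0: r = r^2 mod 43 = 11^2 = 35
  bit 3 = 1: r = r^2 * 21 mod 43 = 35^2 * 21 = 21*21 = 11
  bit 4 = 1: r = r^2 * 21 mod 43 = 11^2 * 21 = 35*21 = 4
  bit 5 = 1: r = r^2 * 21 mod 43 = 4^2 * 21 = 16*21 = 35
  -> s = B^a = 35

Answer: 39 21 35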